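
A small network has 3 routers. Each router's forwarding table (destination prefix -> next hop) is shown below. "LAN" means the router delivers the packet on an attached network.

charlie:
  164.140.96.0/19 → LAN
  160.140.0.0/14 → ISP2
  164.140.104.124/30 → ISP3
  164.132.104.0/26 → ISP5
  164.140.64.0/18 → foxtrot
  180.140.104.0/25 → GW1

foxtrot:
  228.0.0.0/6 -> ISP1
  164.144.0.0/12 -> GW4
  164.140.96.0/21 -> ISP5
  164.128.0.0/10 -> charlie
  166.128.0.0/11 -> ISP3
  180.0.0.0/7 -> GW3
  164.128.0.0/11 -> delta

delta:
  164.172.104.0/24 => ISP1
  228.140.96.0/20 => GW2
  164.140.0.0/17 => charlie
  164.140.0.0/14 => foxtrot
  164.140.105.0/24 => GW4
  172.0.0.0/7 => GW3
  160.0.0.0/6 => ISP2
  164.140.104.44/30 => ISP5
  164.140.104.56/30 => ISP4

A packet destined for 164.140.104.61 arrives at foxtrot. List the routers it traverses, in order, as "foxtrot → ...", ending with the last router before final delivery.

foxtrot → delta → charlie

At foxtrot: longest match for 164.140.104.61 is 164.128.0.0/11 -> delta
At delta: longest match for 164.140.104.61 is 164.140.0.0/17 -> charlie
At charlie: longest match for 164.140.104.61 is 164.140.96.0/19 -> LAN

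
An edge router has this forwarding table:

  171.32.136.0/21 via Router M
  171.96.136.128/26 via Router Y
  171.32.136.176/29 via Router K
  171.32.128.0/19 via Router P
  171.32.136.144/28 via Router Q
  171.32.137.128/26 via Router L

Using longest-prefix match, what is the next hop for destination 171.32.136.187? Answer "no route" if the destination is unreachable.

Router M

Routes whose prefix contains 171.32.136.187:
  171.32.128.0/19 (171.32.128.0 - 171.32.159.255) -> Router P
  171.32.136.0/21 (171.32.136.0 - 171.32.143.255) -> Router M
More-specific entries that do NOT match:
  171.32.136.176/29 (171.32.136.176 - 171.32.136.183) does not contain 171.32.136.187
  171.32.136.144/28 (171.32.136.144 - 171.32.136.159) does not contain 171.32.136.187
  171.96.136.128/26 (171.96.136.128 - 171.96.136.191) does not contain 171.32.136.187
  171.32.137.128/26 (171.32.137.128 - 171.32.137.191) does not contain 171.32.136.187
Longest matching prefix is /21 -> next hop Router M.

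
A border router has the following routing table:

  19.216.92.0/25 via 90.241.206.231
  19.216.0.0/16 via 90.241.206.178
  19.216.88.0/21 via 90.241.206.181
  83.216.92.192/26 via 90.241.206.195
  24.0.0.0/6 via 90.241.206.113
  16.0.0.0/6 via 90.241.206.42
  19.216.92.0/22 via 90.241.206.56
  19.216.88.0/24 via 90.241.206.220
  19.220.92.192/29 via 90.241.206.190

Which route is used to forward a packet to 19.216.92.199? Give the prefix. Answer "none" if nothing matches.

Entries matching 19.216.92.199:
  16.0.0.0/6 (16.0.0.0 - 19.255.255.255)
  19.216.0.0/16 (19.216.0.0 - 19.216.255.255)
  19.216.88.0/21 (19.216.88.0 - 19.216.95.255)
  19.216.92.0/22 (19.216.92.0 - 19.216.95.255)
Most specific is 19.216.92.0/22.

19.216.92.0/22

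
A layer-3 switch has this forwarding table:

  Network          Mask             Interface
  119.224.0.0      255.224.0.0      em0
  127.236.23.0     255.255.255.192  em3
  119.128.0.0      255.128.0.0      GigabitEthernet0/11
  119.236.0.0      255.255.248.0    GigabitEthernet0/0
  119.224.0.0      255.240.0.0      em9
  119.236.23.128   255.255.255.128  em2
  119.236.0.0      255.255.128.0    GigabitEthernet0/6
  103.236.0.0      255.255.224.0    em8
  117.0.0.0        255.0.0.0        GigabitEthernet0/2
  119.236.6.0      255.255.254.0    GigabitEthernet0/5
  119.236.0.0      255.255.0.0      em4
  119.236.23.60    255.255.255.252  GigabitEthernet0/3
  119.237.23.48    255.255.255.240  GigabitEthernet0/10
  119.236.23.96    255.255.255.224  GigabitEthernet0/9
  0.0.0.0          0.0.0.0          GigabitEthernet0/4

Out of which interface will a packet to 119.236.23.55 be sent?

GigabitEthernet0/6

Routes whose prefix contains 119.236.23.55:
  0.0.0.0/0 (default, matches everything) -> GigabitEthernet0/4
  119.128.0.0/9 (119.128.0.0 - 119.255.255.255) -> GigabitEthernet0/11
  119.224.0.0/11 (119.224.0.0 - 119.255.255.255) -> em0
  119.224.0.0/12 (119.224.0.0 - 119.239.255.255) -> em9
  119.236.0.0/16 (119.236.0.0 - 119.236.255.255) -> em4
  119.236.0.0/17 (119.236.0.0 - 119.236.127.255) -> GigabitEthernet0/6
More-specific entries that do NOT match:
  119.236.23.60/30 (119.236.23.60 - 119.236.23.63) does not contain 119.236.23.55
  119.237.23.48/28 (119.237.23.48 - 119.237.23.63) does not contain 119.236.23.55
  119.236.23.96/27 (119.236.23.96 - 119.236.23.127) does not contain 119.236.23.55
  127.236.23.0/26 (127.236.23.0 - 127.236.23.63) does not contain 119.236.23.55
  119.236.23.128/25 (119.236.23.128 - 119.236.23.255) does not contain 119.236.23.55
  119.236.6.0/23 (119.236.6.0 - 119.236.7.255) does not contain 119.236.23.55
  119.236.0.0/21 (119.236.0.0 - 119.236.7.255) does not contain 119.236.23.55
  103.236.0.0/19 (103.236.0.0 - 103.236.31.255) does not contain 119.236.23.55
Longest matching prefix is /17 -> interface GigabitEthernet0/6.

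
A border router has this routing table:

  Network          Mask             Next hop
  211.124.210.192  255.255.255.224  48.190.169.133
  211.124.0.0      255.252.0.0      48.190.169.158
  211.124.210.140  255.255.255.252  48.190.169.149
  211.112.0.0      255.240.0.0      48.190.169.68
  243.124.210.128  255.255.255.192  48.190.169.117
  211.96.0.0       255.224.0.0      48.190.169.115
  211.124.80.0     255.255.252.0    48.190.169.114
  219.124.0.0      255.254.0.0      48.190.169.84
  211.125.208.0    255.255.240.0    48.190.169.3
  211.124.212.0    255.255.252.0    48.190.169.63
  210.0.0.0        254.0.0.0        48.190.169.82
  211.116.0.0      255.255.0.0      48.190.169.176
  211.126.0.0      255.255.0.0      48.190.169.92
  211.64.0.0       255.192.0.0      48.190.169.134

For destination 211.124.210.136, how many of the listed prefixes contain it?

5

Prefixes containing 211.124.210.136:
  210.0.0.0/7 (210.0.0.0 - 211.255.255.255)
  211.64.0.0/10 (211.64.0.0 - 211.127.255.255)
  211.96.0.0/11 (211.96.0.0 - 211.127.255.255)
  211.112.0.0/12 (211.112.0.0 - 211.127.255.255)
  211.124.0.0/14 (211.124.0.0 - 211.127.255.255)
Total matching entries: 5.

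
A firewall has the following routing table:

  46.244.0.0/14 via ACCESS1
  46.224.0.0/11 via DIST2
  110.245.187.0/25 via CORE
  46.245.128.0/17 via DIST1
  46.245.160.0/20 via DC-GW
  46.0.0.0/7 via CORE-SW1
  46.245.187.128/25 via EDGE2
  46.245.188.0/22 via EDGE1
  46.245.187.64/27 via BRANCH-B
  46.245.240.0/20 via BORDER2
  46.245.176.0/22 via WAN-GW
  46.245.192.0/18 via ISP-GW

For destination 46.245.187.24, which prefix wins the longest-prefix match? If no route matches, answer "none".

46.245.128.0/17

Entries matching 46.245.187.24:
  46.0.0.0/7 (46.0.0.0 - 47.255.255.255)
  46.224.0.0/11 (46.224.0.0 - 46.255.255.255)
  46.244.0.0/14 (46.244.0.0 - 46.247.255.255)
  46.245.128.0/17 (46.245.128.0 - 46.245.255.255)
Most specific is 46.245.128.0/17.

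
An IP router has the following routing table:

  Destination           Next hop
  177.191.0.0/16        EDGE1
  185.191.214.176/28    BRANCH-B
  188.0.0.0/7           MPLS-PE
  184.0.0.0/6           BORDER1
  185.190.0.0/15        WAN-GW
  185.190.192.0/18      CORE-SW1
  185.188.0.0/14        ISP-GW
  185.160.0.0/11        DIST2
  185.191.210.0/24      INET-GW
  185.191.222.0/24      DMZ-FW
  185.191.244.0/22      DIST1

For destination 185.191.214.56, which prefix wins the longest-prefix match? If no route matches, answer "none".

Entries matching 185.191.214.56:
  184.0.0.0/6 (184.0.0.0 - 187.255.255.255)
  185.160.0.0/11 (185.160.0.0 - 185.191.255.255)
  185.188.0.0/14 (185.188.0.0 - 185.191.255.255)
  185.190.0.0/15 (185.190.0.0 - 185.191.255.255)
Most specific is 185.190.0.0/15.

185.190.0.0/15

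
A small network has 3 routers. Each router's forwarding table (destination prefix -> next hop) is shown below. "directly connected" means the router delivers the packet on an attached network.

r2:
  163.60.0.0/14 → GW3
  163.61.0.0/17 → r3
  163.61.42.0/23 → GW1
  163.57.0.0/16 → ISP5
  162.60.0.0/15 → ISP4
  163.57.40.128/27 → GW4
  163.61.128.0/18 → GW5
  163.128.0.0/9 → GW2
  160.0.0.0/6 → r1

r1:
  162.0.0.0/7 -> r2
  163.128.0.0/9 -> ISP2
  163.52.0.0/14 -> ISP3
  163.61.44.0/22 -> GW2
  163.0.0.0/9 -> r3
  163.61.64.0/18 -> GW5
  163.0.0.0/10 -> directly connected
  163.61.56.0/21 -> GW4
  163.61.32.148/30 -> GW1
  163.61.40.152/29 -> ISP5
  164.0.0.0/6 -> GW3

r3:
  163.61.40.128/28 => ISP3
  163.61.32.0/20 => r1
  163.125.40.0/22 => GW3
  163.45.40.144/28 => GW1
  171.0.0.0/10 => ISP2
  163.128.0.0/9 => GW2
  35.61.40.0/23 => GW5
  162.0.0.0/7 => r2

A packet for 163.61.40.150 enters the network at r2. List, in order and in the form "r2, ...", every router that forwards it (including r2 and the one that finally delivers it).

r2, r3, r1

At r2: longest match for 163.61.40.150 is 163.61.0.0/17 -> r3
At r3: longest match for 163.61.40.150 is 163.61.32.0/20 -> r1
At r1: longest match for 163.61.40.150 is 163.0.0.0/10 -> directly connected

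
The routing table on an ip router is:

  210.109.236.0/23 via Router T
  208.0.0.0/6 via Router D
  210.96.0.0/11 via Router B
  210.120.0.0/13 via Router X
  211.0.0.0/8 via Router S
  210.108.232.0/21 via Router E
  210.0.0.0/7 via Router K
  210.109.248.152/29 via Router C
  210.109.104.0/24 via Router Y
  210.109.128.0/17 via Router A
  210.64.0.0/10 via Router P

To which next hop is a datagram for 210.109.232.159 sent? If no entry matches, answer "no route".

Routes whose prefix contains 210.109.232.159:
  208.0.0.0/6 (208.0.0.0 - 211.255.255.255) -> Router D
  210.0.0.0/7 (210.0.0.0 - 211.255.255.255) -> Router K
  210.64.0.0/10 (210.64.0.0 - 210.127.255.255) -> Router P
  210.96.0.0/11 (210.96.0.0 - 210.127.255.255) -> Router B
  210.109.128.0/17 (210.109.128.0 - 210.109.255.255) -> Router A
More-specific entries that do NOT match:
  210.109.248.152/29 (210.109.248.152 - 210.109.248.159) does not contain 210.109.232.159
  210.109.104.0/24 (210.109.104.0 - 210.109.104.255) does not contain 210.109.232.159
  210.109.236.0/23 (210.109.236.0 - 210.109.237.255) does not contain 210.109.232.159
  210.108.232.0/21 (210.108.232.0 - 210.108.239.255) does not contain 210.109.232.159
Longest matching prefix is /17 -> next hop Router A.

Router A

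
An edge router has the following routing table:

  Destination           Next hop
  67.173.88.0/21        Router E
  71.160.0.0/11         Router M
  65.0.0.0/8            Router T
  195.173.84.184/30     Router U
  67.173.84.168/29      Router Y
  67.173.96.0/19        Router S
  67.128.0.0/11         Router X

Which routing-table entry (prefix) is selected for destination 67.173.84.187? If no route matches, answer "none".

67.173.84.187 is outside every listed prefix and there is no default route.

none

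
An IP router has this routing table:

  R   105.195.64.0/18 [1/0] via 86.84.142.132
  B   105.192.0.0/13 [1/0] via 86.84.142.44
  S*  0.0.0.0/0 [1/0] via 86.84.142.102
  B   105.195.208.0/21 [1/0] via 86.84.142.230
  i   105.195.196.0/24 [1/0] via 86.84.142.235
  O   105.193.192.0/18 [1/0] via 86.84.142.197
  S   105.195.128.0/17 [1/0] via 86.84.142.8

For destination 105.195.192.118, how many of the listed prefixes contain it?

3

Prefixes containing 105.195.192.118:
  0.0.0.0/0 (default, matches everything)
  105.192.0.0/13 (105.192.0.0 - 105.199.255.255)
  105.195.128.0/17 (105.195.128.0 - 105.195.255.255)
Total matching entries: 3.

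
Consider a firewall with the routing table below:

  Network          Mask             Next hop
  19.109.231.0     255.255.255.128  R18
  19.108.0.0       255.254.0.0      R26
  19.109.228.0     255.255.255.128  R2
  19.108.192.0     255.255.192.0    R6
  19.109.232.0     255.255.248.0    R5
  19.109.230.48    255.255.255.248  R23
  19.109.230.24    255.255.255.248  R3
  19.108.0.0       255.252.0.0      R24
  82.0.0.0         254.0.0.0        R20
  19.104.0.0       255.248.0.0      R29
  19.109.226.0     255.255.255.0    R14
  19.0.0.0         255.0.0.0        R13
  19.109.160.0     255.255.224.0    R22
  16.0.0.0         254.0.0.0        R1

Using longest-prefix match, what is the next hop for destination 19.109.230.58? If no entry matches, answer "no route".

R26

Routes whose prefix contains 19.109.230.58:
  19.0.0.0/8 (19.0.0.0 - 19.255.255.255) -> R13
  19.104.0.0/13 (19.104.0.0 - 19.111.255.255) -> R29
  19.108.0.0/14 (19.108.0.0 - 19.111.255.255) -> R24
  19.108.0.0/15 (19.108.0.0 - 19.109.255.255) -> R26
More-specific entries that do NOT match:
  19.109.230.48/29 (19.109.230.48 - 19.109.230.55) does not contain 19.109.230.58
  19.109.230.24/29 (19.109.230.24 - 19.109.230.31) does not contain 19.109.230.58
  19.109.231.0/25 (19.109.231.0 - 19.109.231.127) does not contain 19.109.230.58
  19.109.228.0/25 (19.109.228.0 - 19.109.228.127) does not contain 19.109.230.58
  19.109.226.0/24 (19.109.226.0 - 19.109.226.255) does not contain 19.109.230.58
  19.109.232.0/21 (19.109.232.0 - 19.109.239.255) does not contain 19.109.230.58
  19.109.160.0/19 (19.109.160.0 - 19.109.191.255) does not contain 19.109.230.58
  19.108.192.0/18 (19.108.192.0 - 19.108.255.255) does not contain 19.109.230.58
Longest matching prefix is /15 -> next hop R26.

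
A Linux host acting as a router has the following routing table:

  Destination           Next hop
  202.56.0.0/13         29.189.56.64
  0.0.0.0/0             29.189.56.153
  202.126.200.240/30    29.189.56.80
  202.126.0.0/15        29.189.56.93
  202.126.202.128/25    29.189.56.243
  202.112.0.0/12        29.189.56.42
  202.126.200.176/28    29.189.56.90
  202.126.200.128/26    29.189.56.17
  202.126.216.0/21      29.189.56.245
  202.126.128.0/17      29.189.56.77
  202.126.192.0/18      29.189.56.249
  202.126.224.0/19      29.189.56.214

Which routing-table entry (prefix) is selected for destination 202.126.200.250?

202.126.192.0/18

Entries matching 202.126.200.250:
  0.0.0.0/0 (default, matches everything)
  202.112.0.0/12 (202.112.0.0 - 202.127.255.255)
  202.126.0.0/15 (202.126.0.0 - 202.127.255.255)
  202.126.128.0/17 (202.126.128.0 - 202.126.255.255)
  202.126.192.0/18 (202.126.192.0 - 202.126.255.255)
Most specific is 202.126.192.0/18.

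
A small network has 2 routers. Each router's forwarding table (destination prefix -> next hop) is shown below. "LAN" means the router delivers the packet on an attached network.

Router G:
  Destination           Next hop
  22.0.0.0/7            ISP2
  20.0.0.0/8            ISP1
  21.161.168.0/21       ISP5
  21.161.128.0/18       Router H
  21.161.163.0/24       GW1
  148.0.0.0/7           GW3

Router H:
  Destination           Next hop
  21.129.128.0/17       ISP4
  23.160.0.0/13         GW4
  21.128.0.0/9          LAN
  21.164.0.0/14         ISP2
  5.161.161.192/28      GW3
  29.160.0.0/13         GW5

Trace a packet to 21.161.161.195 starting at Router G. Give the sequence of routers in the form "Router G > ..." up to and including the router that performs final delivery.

At Router G: longest match for 21.161.161.195 is 21.161.128.0/18 -> Router H
At Router H: longest match for 21.161.161.195 is 21.128.0.0/9 -> LAN

Router G > Router H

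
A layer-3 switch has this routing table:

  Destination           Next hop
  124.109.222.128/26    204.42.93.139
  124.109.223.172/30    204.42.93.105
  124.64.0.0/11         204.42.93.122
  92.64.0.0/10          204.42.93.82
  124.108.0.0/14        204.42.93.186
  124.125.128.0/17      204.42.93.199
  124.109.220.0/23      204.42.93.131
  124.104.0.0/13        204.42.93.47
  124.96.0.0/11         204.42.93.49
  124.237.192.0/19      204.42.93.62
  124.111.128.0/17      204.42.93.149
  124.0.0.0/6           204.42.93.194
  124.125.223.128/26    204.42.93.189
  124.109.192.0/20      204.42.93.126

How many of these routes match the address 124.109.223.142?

4

Prefixes containing 124.109.223.142:
  124.0.0.0/6 (124.0.0.0 - 127.255.255.255)
  124.96.0.0/11 (124.96.0.0 - 124.127.255.255)
  124.104.0.0/13 (124.104.0.0 - 124.111.255.255)
  124.108.0.0/14 (124.108.0.0 - 124.111.255.255)
Total matching entries: 4.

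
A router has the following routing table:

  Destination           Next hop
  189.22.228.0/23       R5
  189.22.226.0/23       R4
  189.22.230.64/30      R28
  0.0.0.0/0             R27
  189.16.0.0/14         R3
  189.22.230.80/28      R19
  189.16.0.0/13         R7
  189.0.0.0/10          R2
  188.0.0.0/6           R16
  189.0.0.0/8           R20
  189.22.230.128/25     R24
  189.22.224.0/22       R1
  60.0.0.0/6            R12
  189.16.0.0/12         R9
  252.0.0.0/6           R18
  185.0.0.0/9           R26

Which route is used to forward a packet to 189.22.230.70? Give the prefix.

Entries matching 189.22.230.70:
  0.0.0.0/0 (default, matches everything)
  188.0.0.0/6 (188.0.0.0 - 191.255.255.255)
  189.0.0.0/8 (189.0.0.0 - 189.255.255.255)
  189.0.0.0/10 (189.0.0.0 - 189.63.255.255)
  189.16.0.0/12 (189.16.0.0 - 189.31.255.255)
  189.16.0.0/13 (189.16.0.0 - 189.23.255.255)
Most specific is 189.16.0.0/13.

189.16.0.0/13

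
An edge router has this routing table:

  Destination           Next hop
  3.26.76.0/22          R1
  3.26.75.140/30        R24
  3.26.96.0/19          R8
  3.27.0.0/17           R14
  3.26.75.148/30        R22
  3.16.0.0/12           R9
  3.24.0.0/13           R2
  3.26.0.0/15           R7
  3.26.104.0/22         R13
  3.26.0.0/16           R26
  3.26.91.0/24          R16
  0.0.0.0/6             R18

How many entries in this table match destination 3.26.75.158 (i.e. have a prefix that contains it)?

Prefixes containing 3.26.75.158:
  0.0.0.0/6 (0.0.0.0 - 3.255.255.255)
  3.16.0.0/12 (3.16.0.0 - 3.31.255.255)
  3.24.0.0/13 (3.24.0.0 - 3.31.255.255)
  3.26.0.0/15 (3.26.0.0 - 3.27.255.255)
  3.26.0.0/16 (3.26.0.0 - 3.26.255.255)
Total matching entries: 5.

5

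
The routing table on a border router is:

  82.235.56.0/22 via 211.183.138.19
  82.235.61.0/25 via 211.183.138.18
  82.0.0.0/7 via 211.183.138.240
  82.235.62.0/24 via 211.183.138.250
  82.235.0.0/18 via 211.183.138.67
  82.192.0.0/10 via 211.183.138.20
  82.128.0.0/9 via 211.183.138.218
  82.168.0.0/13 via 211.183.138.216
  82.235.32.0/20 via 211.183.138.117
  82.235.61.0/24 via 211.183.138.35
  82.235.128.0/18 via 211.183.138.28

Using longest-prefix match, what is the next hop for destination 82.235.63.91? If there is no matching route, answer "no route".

211.183.138.67

Routes whose prefix contains 82.235.63.91:
  82.0.0.0/7 (82.0.0.0 - 83.255.255.255) -> 211.183.138.240
  82.128.0.0/9 (82.128.0.0 - 82.255.255.255) -> 211.183.138.218
  82.192.0.0/10 (82.192.0.0 - 82.255.255.255) -> 211.183.138.20
  82.235.0.0/18 (82.235.0.0 - 82.235.63.255) -> 211.183.138.67
More-specific entries that do NOT match:
  82.235.61.0/25 (82.235.61.0 - 82.235.61.127) does not contain 82.235.63.91
  82.235.62.0/24 (82.235.62.0 - 82.235.62.255) does not contain 82.235.63.91
  82.235.61.0/24 (82.235.61.0 - 82.235.61.255) does not contain 82.235.63.91
  82.235.56.0/22 (82.235.56.0 - 82.235.59.255) does not contain 82.235.63.91
  82.235.32.0/20 (82.235.32.0 - 82.235.47.255) does not contain 82.235.63.91
Longest matching prefix is /18 -> next hop 211.183.138.67.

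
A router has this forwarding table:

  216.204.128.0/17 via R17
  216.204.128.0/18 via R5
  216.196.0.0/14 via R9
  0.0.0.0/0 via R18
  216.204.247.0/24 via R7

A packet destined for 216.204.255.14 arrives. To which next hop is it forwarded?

R17

Routes whose prefix contains 216.204.255.14:
  0.0.0.0/0 (default, matches everything) -> R18
  216.204.128.0/17 (216.204.128.0 - 216.204.255.255) -> R17
More-specific entries that do NOT match:
  216.204.247.0/24 (216.204.247.0 - 216.204.247.255) does not contain 216.204.255.14
  216.204.128.0/18 (216.204.128.0 - 216.204.191.255) does not contain 216.204.255.14
Longest matching prefix is /17 -> next hop R17.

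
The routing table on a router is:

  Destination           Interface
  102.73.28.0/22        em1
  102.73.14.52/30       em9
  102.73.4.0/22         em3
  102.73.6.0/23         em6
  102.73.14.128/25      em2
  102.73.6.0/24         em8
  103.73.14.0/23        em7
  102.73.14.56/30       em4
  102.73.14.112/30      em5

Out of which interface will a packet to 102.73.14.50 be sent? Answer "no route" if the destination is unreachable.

No entry's prefix contains 102.73.14.50; there is no default route.

no route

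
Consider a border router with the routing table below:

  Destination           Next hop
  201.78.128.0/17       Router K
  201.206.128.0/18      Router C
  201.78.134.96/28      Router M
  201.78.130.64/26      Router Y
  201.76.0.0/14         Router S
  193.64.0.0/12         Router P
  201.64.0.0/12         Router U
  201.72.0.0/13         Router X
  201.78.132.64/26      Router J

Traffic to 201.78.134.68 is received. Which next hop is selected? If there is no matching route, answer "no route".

Router K

Routes whose prefix contains 201.78.134.68:
  201.64.0.0/12 (201.64.0.0 - 201.79.255.255) -> Router U
  201.72.0.0/13 (201.72.0.0 - 201.79.255.255) -> Router X
  201.76.0.0/14 (201.76.0.0 - 201.79.255.255) -> Router S
  201.78.128.0/17 (201.78.128.0 - 201.78.255.255) -> Router K
More-specific entries that do NOT match:
  201.78.134.96/28 (201.78.134.96 - 201.78.134.111) does not contain 201.78.134.68
  201.78.130.64/26 (201.78.130.64 - 201.78.130.127) does not contain 201.78.134.68
  201.78.132.64/26 (201.78.132.64 - 201.78.132.127) does not contain 201.78.134.68
  201.206.128.0/18 (201.206.128.0 - 201.206.191.255) does not contain 201.78.134.68
Longest matching prefix is /17 -> next hop Router K.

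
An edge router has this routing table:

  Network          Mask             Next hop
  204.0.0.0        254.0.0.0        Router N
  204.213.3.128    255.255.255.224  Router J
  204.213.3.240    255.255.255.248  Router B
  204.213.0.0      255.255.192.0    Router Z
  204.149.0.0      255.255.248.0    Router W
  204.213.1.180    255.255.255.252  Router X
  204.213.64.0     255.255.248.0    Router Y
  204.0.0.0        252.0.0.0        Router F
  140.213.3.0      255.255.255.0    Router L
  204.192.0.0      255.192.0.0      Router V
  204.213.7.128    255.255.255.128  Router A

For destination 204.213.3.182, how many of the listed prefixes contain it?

4

Prefixes containing 204.213.3.182:
  204.0.0.0/6 (204.0.0.0 - 207.255.255.255)
  204.0.0.0/7 (204.0.0.0 - 205.255.255.255)
  204.192.0.0/10 (204.192.0.0 - 204.255.255.255)
  204.213.0.0/18 (204.213.0.0 - 204.213.63.255)
Total matching entries: 4.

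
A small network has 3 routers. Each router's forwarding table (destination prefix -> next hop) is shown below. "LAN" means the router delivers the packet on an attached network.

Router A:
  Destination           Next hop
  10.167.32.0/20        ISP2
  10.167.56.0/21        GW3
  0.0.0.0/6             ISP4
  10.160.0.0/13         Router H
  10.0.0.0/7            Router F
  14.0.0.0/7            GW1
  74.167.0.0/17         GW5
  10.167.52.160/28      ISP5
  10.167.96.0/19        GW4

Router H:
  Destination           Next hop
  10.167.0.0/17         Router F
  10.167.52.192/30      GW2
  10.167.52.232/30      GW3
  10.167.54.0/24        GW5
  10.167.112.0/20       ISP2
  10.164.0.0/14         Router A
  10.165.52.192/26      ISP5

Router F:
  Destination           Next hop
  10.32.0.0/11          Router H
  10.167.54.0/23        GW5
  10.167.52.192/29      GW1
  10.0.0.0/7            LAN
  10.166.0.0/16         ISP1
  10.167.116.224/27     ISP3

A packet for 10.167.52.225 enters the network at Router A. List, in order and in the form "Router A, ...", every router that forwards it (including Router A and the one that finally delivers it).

Router A, Router H, Router F

At Router A: longest match for 10.167.52.225 is 10.160.0.0/13 -> Router H
At Router H: longest match for 10.167.52.225 is 10.167.0.0/17 -> Router F
At Router F: longest match for 10.167.52.225 is 10.0.0.0/7 -> LAN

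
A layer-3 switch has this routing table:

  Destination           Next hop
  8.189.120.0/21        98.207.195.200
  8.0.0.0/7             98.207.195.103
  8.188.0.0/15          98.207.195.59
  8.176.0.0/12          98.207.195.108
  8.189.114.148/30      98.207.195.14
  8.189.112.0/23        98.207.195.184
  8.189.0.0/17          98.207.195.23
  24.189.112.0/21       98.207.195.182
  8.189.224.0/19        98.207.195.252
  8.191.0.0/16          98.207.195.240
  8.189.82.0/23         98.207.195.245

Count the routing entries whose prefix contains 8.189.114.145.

Prefixes containing 8.189.114.145:
  8.0.0.0/7 (8.0.0.0 - 9.255.255.255)
  8.176.0.0/12 (8.176.0.0 - 8.191.255.255)
  8.188.0.0/15 (8.188.0.0 - 8.189.255.255)
  8.189.0.0/17 (8.189.0.0 - 8.189.127.255)
Total matching entries: 4.

4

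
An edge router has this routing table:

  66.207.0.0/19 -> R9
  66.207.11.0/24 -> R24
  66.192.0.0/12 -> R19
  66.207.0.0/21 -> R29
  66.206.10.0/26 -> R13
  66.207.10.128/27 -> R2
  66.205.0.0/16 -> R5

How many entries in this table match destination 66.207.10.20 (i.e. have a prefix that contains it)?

2

Prefixes containing 66.207.10.20:
  66.192.0.0/12 (66.192.0.0 - 66.207.255.255)
  66.207.0.0/19 (66.207.0.0 - 66.207.31.255)
Total matching entries: 2.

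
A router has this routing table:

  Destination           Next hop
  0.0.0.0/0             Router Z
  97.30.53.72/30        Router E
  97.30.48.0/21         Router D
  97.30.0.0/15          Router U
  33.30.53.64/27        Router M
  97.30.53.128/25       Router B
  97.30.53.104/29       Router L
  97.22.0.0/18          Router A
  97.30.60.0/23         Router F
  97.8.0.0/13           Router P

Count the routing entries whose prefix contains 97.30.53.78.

3

Prefixes containing 97.30.53.78:
  0.0.0.0/0 (default, matches everything)
  97.30.0.0/15 (97.30.0.0 - 97.31.255.255)
  97.30.48.0/21 (97.30.48.0 - 97.30.55.255)
Total matching entries: 3.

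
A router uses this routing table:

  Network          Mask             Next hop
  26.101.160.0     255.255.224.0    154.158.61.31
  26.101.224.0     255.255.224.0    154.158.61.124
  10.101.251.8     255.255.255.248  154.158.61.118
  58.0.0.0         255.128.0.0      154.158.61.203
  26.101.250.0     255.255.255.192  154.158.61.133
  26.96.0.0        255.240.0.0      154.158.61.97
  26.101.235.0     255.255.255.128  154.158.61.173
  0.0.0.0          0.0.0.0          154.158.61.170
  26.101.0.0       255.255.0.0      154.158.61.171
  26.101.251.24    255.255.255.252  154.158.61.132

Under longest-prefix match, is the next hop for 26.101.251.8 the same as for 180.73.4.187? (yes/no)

26.101.251.8: longest match 26.101.224.0/19 -> 154.158.61.124
180.73.4.187: longest match 0.0.0.0/0 -> 154.158.61.170

no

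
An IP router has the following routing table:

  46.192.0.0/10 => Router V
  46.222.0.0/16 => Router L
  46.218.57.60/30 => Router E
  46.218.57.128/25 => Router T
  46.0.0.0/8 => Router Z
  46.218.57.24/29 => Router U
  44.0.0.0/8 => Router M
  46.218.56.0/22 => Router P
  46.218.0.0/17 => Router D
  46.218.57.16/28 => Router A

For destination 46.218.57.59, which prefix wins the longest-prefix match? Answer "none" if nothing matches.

Entries matching 46.218.57.59:
  46.0.0.0/8 (46.0.0.0 - 46.255.255.255)
  46.192.0.0/10 (46.192.0.0 - 46.255.255.255)
  46.218.0.0/17 (46.218.0.0 - 46.218.127.255)
  46.218.56.0/22 (46.218.56.0 - 46.218.59.255)
Most specific is 46.218.56.0/22.

46.218.56.0/22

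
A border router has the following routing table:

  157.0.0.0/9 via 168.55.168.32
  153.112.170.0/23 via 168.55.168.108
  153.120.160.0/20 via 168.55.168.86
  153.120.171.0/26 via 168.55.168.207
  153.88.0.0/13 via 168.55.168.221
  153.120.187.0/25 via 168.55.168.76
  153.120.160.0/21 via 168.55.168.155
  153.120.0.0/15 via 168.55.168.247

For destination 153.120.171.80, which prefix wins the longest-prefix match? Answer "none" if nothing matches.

153.120.160.0/20

Entries matching 153.120.171.80:
  153.120.0.0/15 (153.120.0.0 - 153.121.255.255)
  153.120.160.0/20 (153.120.160.0 - 153.120.175.255)
Most specific is 153.120.160.0/20.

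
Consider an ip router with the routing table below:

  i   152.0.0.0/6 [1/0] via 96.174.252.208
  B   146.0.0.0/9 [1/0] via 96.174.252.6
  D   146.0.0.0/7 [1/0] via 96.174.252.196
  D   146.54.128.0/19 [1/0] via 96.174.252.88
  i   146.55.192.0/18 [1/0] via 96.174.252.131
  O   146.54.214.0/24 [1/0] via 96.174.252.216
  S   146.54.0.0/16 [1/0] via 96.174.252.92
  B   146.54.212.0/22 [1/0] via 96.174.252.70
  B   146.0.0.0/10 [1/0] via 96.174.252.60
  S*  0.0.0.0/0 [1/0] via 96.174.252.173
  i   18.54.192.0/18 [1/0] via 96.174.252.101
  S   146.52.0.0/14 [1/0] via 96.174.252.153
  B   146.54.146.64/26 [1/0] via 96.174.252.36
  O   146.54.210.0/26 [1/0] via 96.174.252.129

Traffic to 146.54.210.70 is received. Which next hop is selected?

Routes whose prefix contains 146.54.210.70:
  0.0.0.0/0 (default, matches everything) -> 96.174.252.173
  146.0.0.0/7 (146.0.0.0 - 147.255.255.255) -> 96.174.252.196
  146.0.0.0/9 (146.0.0.0 - 146.127.255.255) -> 96.174.252.6
  146.0.0.0/10 (146.0.0.0 - 146.63.255.255) -> 96.174.252.60
  146.52.0.0/14 (146.52.0.0 - 146.55.255.255) -> 96.174.252.153
  146.54.0.0/16 (146.54.0.0 - 146.54.255.255) -> 96.174.252.92
More-specific entries that do NOT match:
  146.54.146.64/26 (146.54.146.64 - 146.54.146.127) does not contain 146.54.210.70
  146.54.210.0/26 (146.54.210.0 - 146.54.210.63) does not contain 146.54.210.70
  146.54.214.0/24 (146.54.214.0 - 146.54.214.255) does not contain 146.54.210.70
  146.54.212.0/22 (146.54.212.0 - 146.54.215.255) does not contain 146.54.210.70
  146.54.128.0/19 (146.54.128.0 - 146.54.159.255) does not contain 146.54.210.70
  146.55.192.0/18 (146.55.192.0 - 146.55.255.255) does not contain 146.54.210.70
  18.54.192.0/18 (18.54.192.0 - 18.54.255.255) does not contain 146.54.210.70
Longest matching prefix is /16 -> next hop 96.174.252.92.

96.174.252.92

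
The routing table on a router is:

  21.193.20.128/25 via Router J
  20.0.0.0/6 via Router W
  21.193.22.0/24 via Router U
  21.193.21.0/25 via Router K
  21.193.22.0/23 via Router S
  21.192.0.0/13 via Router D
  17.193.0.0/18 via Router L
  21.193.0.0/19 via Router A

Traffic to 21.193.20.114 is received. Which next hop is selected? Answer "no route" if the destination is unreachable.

Routes whose prefix contains 21.193.20.114:
  20.0.0.0/6 (20.0.0.0 - 23.255.255.255) -> Router W
  21.192.0.0/13 (21.192.0.0 - 21.199.255.255) -> Router D
  21.193.0.0/19 (21.193.0.0 - 21.193.31.255) -> Router A
More-specific entries that do NOT match:
  21.193.20.128/25 (21.193.20.128 - 21.193.20.255) does not contain 21.193.20.114
  21.193.21.0/25 (21.193.21.0 - 21.193.21.127) does not contain 21.193.20.114
  21.193.22.0/24 (21.193.22.0 - 21.193.22.255) does not contain 21.193.20.114
  21.193.22.0/23 (21.193.22.0 - 21.193.23.255) does not contain 21.193.20.114
Longest matching prefix is /19 -> next hop Router A.

Router A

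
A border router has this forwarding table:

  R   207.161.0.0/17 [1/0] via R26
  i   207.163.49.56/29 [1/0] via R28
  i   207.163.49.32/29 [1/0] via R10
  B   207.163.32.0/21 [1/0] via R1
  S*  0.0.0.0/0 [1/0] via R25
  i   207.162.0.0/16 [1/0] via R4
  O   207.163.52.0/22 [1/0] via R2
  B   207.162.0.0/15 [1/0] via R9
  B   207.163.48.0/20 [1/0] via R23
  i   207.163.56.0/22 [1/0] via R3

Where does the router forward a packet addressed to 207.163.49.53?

Routes whose prefix contains 207.163.49.53:
  0.0.0.0/0 (default, matches everything) -> R25
  207.162.0.0/15 (207.162.0.0 - 207.163.255.255) -> R9
  207.163.48.0/20 (207.163.48.0 - 207.163.63.255) -> R23
More-specific entries that do NOT match:
  207.163.49.56/29 (207.163.49.56 - 207.163.49.63) does not contain 207.163.49.53
  207.163.49.32/29 (207.163.49.32 - 207.163.49.39) does not contain 207.163.49.53
  207.163.52.0/22 (207.163.52.0 - 207.163.55.255) does not contain 207.163.49.53
  207.163.56.0/22 (207.163.56.0 - 207.163.59.255) does not contain 207.163.49.53
  207.163.32.0/21 (207.163.32.0 - 207.163.39.255) does not contain 207.163.49.53
Longest matching prefix is /20 -> next hop R23.

R23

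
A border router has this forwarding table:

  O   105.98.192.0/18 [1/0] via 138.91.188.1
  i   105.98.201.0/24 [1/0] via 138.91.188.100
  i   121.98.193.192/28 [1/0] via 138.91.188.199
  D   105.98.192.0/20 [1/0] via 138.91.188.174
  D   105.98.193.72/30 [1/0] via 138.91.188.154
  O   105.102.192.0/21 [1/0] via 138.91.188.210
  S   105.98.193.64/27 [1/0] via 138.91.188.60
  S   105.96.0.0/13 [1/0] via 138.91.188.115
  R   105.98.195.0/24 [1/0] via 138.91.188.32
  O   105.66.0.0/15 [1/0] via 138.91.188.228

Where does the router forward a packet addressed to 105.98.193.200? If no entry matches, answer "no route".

138.91.188.174

Routes whose prefix contains 105.98.193.200:
  105.96.0.0/13 (105.96.0.0 - 105.103.255.255) -> 138.91.188.115
  105.98.192.0/18 (105.98.192.0 - 105.98.255.255) -> 138.91.188.1
  105.98.192.0/20 (105.98.192.0 - 105.98.207.255) -> 138.91.188.174
More-specific entries that do NOT match:
  105.98.193.72/30 (105.98.193.72 - 105.98.193.75) does not contain 105.98.193.200
  121.98.193.192/28 (121.98.193.192 - 121.98.193.207) does not contain 105.98.193.200
  105.98.193.64/27 (105.98.193.64 - 105.98.193.95) does not contain 105.98.193.200
  105.98.201.0/24 (105.98.201.0 - 105.98.201.255) does not contain 105.98.193.200
  105.98.195.0/24 (105.98.195.0 - 105.98.195.255) does not contain 105.98.193.200
  105.102.192.0/21 (105.102.192.0 - 105.102.199.255) does not contain 105.98.193.200
Longest matching prefix is /20 -> next hop 138.91.188.174.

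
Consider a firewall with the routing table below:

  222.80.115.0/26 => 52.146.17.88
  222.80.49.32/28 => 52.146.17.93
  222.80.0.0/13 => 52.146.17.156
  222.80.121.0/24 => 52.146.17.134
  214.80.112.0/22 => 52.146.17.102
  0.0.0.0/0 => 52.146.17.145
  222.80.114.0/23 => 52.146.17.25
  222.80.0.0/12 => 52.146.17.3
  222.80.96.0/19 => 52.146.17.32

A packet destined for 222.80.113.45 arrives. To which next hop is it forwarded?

52.146.17.32

Routes whose prefix contains 222.80.113.45:
  0.0.0.0/0 (default, matches everything) -> 52.146.17.145
  222.80.0.0/12 (222.80.0.0 - 222.95.255.255) -> 52.146.17.3
  222.80.0.0/13 (222.80.0.0 - 222.87.255.255) -> 52.146.17.156
  222.80.96.0/19 (222.80.96.0 - 222.80.127.255) -> 52.146.17.32
More-specific entries that do NOT match:
  222.80.49.32/28 (222.80.49.32 - 222.80.49.47) does not contain 222.80.113.45
  222.80.115.0/26 (222.80.115.0 - 222.80.115.63) does not contain 222.80.113.45
  222.80.121.0/24 (222.80.121.0 - 222.80.121.255) does not contain 222.80.113.45
  222.80.114.0/23 (222.80.114.0 - 222.80.115.255) does not contain 222.80.113.45
  214.80.112.0/22 (214.80.112.0 - 214.80.115.255) does not contain 222.80.113.45
Longest matching prefix is /19 -> next hop 52.146.17.32.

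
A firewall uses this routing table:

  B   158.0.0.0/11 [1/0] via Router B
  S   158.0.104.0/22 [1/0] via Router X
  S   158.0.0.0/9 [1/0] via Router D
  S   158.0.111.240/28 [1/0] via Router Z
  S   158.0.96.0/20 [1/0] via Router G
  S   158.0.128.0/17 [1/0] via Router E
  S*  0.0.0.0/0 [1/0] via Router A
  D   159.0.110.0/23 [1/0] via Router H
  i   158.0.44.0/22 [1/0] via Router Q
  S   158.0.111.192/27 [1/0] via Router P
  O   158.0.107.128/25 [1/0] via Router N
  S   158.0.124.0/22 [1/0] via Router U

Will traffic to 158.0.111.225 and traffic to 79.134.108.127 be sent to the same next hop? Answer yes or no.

158.0.111.225: longest match 158.0.96.0/20 -> Router G
79.134.108.127: longest match 0.0.0.0/0 -> Router A

no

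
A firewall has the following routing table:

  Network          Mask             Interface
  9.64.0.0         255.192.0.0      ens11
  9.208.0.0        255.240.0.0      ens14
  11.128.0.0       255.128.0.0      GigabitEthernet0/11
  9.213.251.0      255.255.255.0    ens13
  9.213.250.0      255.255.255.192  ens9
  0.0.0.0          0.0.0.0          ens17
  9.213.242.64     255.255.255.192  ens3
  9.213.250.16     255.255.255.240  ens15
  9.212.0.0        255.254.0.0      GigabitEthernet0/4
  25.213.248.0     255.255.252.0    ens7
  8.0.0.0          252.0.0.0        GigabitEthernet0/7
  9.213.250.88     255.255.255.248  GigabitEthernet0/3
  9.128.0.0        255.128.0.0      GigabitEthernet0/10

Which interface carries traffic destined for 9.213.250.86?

GigabitEthernet0/4

Routes whose prefix contains 9.213.250.86:
  0.0.0.0/0 (default, matches everything) -> ens17
  8.0.0.0/6 (8.0.0.0 - 11.255.255.255) -> GigabitEthernet0/7
  9.128.0.0/9 (9.128.0.0 - 9.255.255.255) -> GigabitEthernet0/10
  9.208.0.0/12 (9.208.0.0 - 9.223.255.255) -> ens14
  9.212.0.0/15 (9.212.0.0 - 9.213.255.255) -> GigabitEthernet0/4
More-specific entries that do NOT match:
  9.213.250.88/29 (9.213.250.88 - 9.213.250.95) does not contain 9.213.250.86
  9.213.250.16/28 (9.213.250.16 - 9.213.250.31) does not contain 9.213.250.86
  9.213.250.0/26 (9.213.250.0 - 9.213.250.63) does not contain 9.213.250.86
  9.213.242.64/26 (9.213.242.64 - 9.213.242.127) does not contain 9.213.250.86
  9.213.251.0/24 (9.213.251.0 - 9.213.251.255) does not contain 9.213.250.86
  25.213.248.0/22 (25.213.248.0 - 25.213.251.255) does not contain 9.213.250.86
Longest matching prefix is /15 -> interface GigabitEthernet0/4.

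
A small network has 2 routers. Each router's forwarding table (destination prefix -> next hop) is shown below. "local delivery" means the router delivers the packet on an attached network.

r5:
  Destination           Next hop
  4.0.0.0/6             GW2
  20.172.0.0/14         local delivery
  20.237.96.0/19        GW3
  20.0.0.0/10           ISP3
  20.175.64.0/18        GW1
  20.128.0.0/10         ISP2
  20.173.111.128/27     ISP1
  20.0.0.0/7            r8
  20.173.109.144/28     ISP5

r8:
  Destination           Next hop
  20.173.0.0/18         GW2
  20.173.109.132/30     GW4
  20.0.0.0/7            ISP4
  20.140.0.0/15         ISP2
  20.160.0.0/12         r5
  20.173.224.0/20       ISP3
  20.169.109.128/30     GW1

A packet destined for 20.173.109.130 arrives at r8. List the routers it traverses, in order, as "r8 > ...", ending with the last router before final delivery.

At r8: longest match for 20.173.109.130 is 20.160.0.0/12 -> r5
At r5: longest match for 20.173.109.130 is 20.172.0.0/14 -> local delivery

r8 > r5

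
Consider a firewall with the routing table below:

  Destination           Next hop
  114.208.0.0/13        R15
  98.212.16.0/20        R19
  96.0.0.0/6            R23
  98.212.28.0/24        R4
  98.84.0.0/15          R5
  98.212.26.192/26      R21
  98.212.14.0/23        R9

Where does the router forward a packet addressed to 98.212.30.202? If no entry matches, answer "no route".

R19

Routes whose prefix contains 98.212.30.202:
  96.0.0.0/6 (96.0.0.0 - 99.255.255.255) -> R23
  98.212.16.0/20 (98.212.16.0 - 98.212.31.255) -> R19
More-specific entries that do NOT match:
  98.212.26.192/26 (98.212.26.192 - 98.212.26.255) does not contain 98.212.30.202
  98.212.28.0/24 (98.212.28.0 - 98.212.28.255) does not contain 98.212.30.202
  98.212.14.0/23 (98.212.14.0 - 98.212.15.255) does not contain 98.212.30.202
Longest matching prefix is /20 -> next hop R19.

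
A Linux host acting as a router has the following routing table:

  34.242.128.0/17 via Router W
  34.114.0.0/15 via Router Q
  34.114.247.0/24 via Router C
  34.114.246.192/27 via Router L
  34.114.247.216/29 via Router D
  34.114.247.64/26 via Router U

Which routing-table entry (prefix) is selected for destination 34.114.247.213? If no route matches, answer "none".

34.114.247.0/24

Entries matching 34.114.247.213:
  34.114.0.0/15 (34.114.0.0 - 34.115.255.255)
  34.114.247.0/24 (34.114.247.0 - 34.114.247.255)
Most specific is 34.114.247.0/24.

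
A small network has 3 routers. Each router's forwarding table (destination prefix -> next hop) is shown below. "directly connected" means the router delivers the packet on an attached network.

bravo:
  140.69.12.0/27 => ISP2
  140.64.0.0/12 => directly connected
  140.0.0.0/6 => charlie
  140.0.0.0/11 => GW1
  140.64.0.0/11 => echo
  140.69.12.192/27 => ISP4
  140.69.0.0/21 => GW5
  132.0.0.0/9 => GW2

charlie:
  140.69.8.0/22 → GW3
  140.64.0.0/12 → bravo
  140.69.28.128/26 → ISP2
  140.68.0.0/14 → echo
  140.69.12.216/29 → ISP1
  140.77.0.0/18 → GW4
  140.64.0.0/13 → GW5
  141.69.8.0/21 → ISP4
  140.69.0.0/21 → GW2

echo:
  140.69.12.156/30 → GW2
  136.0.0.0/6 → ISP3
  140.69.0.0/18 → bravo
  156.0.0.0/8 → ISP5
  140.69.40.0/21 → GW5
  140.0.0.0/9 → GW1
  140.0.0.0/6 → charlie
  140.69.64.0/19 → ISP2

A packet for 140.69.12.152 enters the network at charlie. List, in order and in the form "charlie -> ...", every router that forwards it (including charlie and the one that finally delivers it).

At charlie: longest match for 140.69.12.152 is 140.68.0.0/14 -> echo
At echo: longest match for 140.69.12.152 is 140.69.0.0/18 -> bravo
At bravo: longest match for 140.69.12.152 is 140.64.0.0/12 -> directly connected

charlie -> echo -> bravo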